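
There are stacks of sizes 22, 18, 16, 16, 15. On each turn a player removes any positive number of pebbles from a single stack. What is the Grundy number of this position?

11

Compute the nim-sum pairwise:
22 XOR 18 = 4
4 XOR 16 = 20
20 XOR 16 = 4
4 XOR 15 = 11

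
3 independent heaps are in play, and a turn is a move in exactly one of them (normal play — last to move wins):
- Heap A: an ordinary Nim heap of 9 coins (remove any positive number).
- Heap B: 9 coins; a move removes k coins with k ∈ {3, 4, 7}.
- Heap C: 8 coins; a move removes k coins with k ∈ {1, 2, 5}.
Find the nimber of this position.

Heap A is a plain Nim heap of size 9, so its Grundy value is 9.
Grundy values for heap B (subtraction set {3, 4, 7}):
g(0) = mex{} = 0
g(1) = mex{} = 0
g(2) = mex{} = 0
g(3) = mex{0} = 1
g(4) = mex{0} = 1
g(5) = mex{0} = 1
g(6) = mex{0,1} = 2
g(7) = mex{0,1} = 2
g(8) = mex{0,1} = 2
g(9) = mex{0,1,2} = 3
So g(9) = 3.
Build the Grundy sequence for heap C with g(k) = mex{g(k−s) : s ∈ {1, 2, 5}, s ≤ k}:
g(0) = mex{} = 0
g(1) = mex{0} = 1
g(2) = mex{0,1} = 2
g(3) = mex{1,2} = 0
g(4) = mex{0,2} = 1
g(5) = mex{0,1} = 2
g(6) = mex{1,2} = 0
g(7) = mex{0,2} = 1
g(8) = mex{0,1} = 2
So g(8) = 2.
The value of a disjunctive sum is the nim-sum of the parts.
Combined value = 9 ⊕ 3 ⊕ 2 = 8.

8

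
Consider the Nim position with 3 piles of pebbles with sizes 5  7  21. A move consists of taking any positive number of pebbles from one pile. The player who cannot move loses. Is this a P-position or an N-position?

Write each in binary and XOR column by column:
  00101  (5)
  00111  (7)
  10101  (21)
  -----
  10111  (23)
The nim-sum is 23 ≠ 0, so this is an N-position: the player to move can win.

N-position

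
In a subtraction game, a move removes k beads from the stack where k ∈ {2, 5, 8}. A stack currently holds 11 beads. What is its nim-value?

Build the Grundy sequence with g(k) = mex{g(k−s) : s ∈ {2, 5, 8}, s ≤ k}:
g(0) = mex{} = 0
g(1) = mex{} = 0
g(2) = mex{0} = 1
g(3) = mex{0} = 1
g(4) = mex{1} = 0
g(5) = mex{0,1} = 2
g(6) = mex{0} = 1
g(7) = mex{1,2} = 0
g(8) = mex{0,1} = 2
g(9) = mex{0} = 1
g(10) = mex{1,2} = 0
g(11) = mex{1} = 0
So g(11) = 0.

0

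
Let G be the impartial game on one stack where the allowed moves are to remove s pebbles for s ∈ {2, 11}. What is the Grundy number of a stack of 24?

Compute g(0), g(1), … for moves {2, 11}:
k:     0  1  2  3  4  5  6  7  8  9 10 11 12 13 14 15 16 17 18 19 20 21 22 23 24
g(k):  0  0  1  1  0  0  1  1  0  0  1  1  2  0  0  1  1  0  0  1  1  0  0  1  1
So g(24) = 1.

1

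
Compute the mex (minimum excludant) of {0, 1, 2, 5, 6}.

3

The values 0, 1, 2 are all present; 3 is the first non-negative integer missing from the set.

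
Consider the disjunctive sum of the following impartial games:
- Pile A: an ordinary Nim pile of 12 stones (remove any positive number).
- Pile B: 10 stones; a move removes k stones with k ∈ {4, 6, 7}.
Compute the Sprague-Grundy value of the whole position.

Pile A is a plain Nim pile of size 12, so its Grundy value is 12.
For pile B, compute g(0), g(1), … with moves {4, 6, 7}:
g(0) = mex{} = 0
g(1) = mex{} = 0
g(2) = mex{} = 0
g(3) = mex{} = 0
g(4) = mex{0} = 1
g(5) = mex{0} = 1
g(6) = mex{0} = 1
g(7) = mex{0} = 1
g(8) = mex{0,1} = 2
g(9) = mex{0,1} = 2
g(10) = mex{0,1} = 2
So g(10) = 2.
By the Sprague-Grundy theorem, the Grundy value of a sum of independent games is the XOR of the component values.
Combined value = 12 XOR 2 = 14.

14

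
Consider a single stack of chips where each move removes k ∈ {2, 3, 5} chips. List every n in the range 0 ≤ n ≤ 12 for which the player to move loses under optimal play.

0, 1, 7, 8

Compute g(0), g(1), … for moves {2, 3, 5}:
g(0) = mex{} = 0
g(1) = mex{} = 0
g(2) = mex{0} = 1
g(3) = mex{0} = 1
g(4) = mex{0,1} = 2
g(5) = mex{0,1} = 2
g(6) = mex{0,1,2} = 3
g(7) = mex{1,2} = 0
g(8) = mex{1,2,3} = 0
g(9) = mex{0,2,3} = 1
g(10) = mex{0,2} = 1
g(11) = mex{0,1,3} = 2
g(12) = mex{0,1} = 2
The P-positions (g = 0) in 0..12 are 0, 1, 7, 8.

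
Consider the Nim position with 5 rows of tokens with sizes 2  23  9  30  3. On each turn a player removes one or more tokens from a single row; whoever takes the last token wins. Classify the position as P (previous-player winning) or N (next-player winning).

Compute the nim-sum pairwise:
2 XOR 23 = 21
21 XOR 9 = 28
28 XOR 30 = 2
2 XOR 3 = 1
The nim-sum is 1 ≠ 0, so this is an N-position: the player to move can win.

N-position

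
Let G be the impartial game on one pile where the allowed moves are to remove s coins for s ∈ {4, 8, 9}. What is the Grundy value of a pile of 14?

Build the Grundy sequence with g(k) = mex{g(k−s) : s ∈ {4, 8, 9}, s ≤ k}:
k:     0  1  2  3  4  5  6  7  8  9 10 11 12 13 14
g(k):  0  0  0  0  1  1  1  1  2  2  2  2  3  0  0
So g(14) = 0.

0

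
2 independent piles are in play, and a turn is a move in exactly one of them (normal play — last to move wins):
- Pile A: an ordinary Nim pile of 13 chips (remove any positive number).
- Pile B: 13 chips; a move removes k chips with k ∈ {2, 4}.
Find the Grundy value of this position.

13

Pile A is a plain Nim pile of size 13, so its Grundy value is 13.
For pile B, compute g(0), g(1), … with moves {2, 4}:
g(0) = mex{} = 0
g(1) = mex{} = 0
g(2) = mex{0} = 1
g(3) = mex{0} = 1
g(4) = mex{0,1} = 2
g(5) = mex{0,1} = 2
g(6) = mex{1,2} = 0
g(7) = mex{1,2} = 0
g(8) = mex{0,2} = 1
g(9) = mex{0,2} = 1
g(10) = mex{0,1} = 2
g(11) = mex{0,1} = 2
g(12) = mex{1,2} = 0
g(13) = mex{1,2} = 0
So g(13) = 0.
By the Sprague-Grundy theorem, the Grundy value of a sum of independent games is the XOR of the component values.
Combined value = 13 XOR 0 = 13.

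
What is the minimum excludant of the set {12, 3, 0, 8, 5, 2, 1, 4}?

The values 0, 1, 2, 3, 4, 5 are all present; 6 is the first non-negative integer missing from the set.

6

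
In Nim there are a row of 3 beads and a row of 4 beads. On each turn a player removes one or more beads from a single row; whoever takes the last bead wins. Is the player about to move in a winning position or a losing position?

Bitwise XOR of the heap sizes:
  011  (3)
  100  (4)
  ---
  111  (7)
The nim-sum is 7 ≠ 0, so this is an N-position: the player to move can win.

Winning position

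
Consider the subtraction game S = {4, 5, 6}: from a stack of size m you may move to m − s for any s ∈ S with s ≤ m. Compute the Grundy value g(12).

0

Grundy values for subtraction set {4, 5, 6}:
g(0) = mex{} = 0
g(1) = mex{} = 0
g(2) = mex{} = 0
g(3) = mex{} = 0
g(4) = mex{0} = 1
g(5) = mex{0} = 1
g(6) = mex{0} = 1
g(7) = mex{0} = 1
g(8) = mex{0,1} = 2
g(9) = mex{0,1} = 2
g(10) = mex{1} = 0
g(11) = mex{1} = 0
g(12) = mex{1,2} = 0
So g(12) = 0.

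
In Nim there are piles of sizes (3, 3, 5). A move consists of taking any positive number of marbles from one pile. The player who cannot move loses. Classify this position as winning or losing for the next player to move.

Nim-sum: 3 XOR 3 XOR 5 = 5.
The nim-sum is 5 ≠ 0, so this is an N-position: the player to move can win.

Winning position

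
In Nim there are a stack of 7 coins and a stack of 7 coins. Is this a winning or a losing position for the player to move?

Losing position

Nim-sum: 7 XOR 7 = 0.
The nim-sum is 0, so this is a P-position: the player to move is in a losing position under optimal play.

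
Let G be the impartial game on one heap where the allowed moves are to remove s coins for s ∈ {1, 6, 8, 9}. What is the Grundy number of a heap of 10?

3

Grundy values for subtraction set {1, 6, 8, 9}:
g(0) = mex{} = 0
g(1) = mex{0} = 1
g(2) = mex{1} = 0
g(3) = mex{0} = 1
g(4) = mex{1} = 0
g(5) = mex{0} = 1
g(6) = mex{0,1} = 2
g(7) = mex{1,2} = 0
g(8) = mex{0} = 1
g(9) = mex{0,1} = 2
g(10) = mex{0,1,2} = 3
So g(10) = 3.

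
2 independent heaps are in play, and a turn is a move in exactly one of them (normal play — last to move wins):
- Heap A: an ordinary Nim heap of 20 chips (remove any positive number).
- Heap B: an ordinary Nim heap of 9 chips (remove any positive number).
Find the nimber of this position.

29

Heap A is a plain Nim heap of size 20, so its Grundy value is 20.
Heap B is a plain Nim heap of size 9, so its Grundy value is 9.
The value of a disjunctive sum is the nim-sum of the parts.
Combined value = 20 ⊕ 9 = 29.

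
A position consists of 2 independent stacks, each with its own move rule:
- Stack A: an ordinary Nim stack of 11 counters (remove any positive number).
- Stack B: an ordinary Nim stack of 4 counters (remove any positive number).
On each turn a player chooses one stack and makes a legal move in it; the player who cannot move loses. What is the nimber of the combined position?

15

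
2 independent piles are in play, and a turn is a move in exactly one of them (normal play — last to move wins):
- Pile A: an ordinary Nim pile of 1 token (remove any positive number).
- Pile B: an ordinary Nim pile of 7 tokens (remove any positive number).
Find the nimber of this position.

Pile A is a plain Nim pile of size 1, so its Grundy value is 1.
Pile B is a plain Nim pile of size 7, so its Grundy value is 7.
By the Sprague-Grundy theorem, the Grundy value of a sum of independent games is the XOR of the component values.
Combined value = 1 ⊕ 7 = 6.

6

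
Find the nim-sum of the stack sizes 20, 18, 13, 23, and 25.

5

Nim-sum: 20 ^ 18 ^ 13 ^ 23 ^ 25 = 5.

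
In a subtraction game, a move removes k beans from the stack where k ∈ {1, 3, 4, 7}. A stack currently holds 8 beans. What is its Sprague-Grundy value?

0

Build the Grundy sequence with g(k) = mex{g(k−s) : s ∈ {1, 3, 4, 7}, s ≤ k}:
k:     0  1  2  3  4  5  6  7  8
g(k):  0  1  0  1  2  3  2  3  0
So g(8) = 0.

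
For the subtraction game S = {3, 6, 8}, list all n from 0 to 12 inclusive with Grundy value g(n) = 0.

0, 1, 2, 11, 12

Grundy values for subtraction set {3, 6, 8}:
k:     0  1  2  3  4  5  6  7  8  9 10 11 12
g(k):  0  0  0  1  1  1  2  2  2  3  3  0  0
The P-positions (g = 0) in 0..12 are 0, 1, 2, 11, 12.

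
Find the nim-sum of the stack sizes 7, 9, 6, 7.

15

Write each in binary and XOR column by column:
  0111  (7)
  1001  (9)
  0110  (6)
  0111  (7)
  ----
  1111  (15)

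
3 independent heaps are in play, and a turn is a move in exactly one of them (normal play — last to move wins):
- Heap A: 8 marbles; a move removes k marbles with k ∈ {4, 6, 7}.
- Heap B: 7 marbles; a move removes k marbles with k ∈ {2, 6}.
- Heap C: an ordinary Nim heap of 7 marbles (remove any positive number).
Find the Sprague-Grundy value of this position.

Grundy values for heap A (subtraction set {4, 6, 7}):
k:     0  1  2  3  4  5  6  7  8
g(k):  0  0  0  0  1  1  1  1  2
So g(8) = 2.
Build the Grundy sequence for heap B with g(k) = mex{g(k−s) : s ∈ {2, 6}, s ≤ k}:
g(0) = mex{} = 0
g(1) = mex{} = 0
g(2) = mex{0} = 1
g(3) = mex{0} = 1
g(4) = mex{1} = 0
g(5) = mex{1} = 0
g(6) = mex{0} = 1
g(7) = mex{0} = 1
So g(7) = 1.
Heap C is a plain Nim heap of size 7, so its Grundy value is 7.
The value of a disjunctive sum is the nim-sum of the parts.
Combined value = 2 XOR 1 XOR 7 = 4.

4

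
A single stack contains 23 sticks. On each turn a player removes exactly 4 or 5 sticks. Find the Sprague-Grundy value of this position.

Build the Grundy sequence with g(k) = mex{g(k−s) : s ∈ {4, 5}, s ≤ k}:
k:     0  1  2  3  4  5  6  7  8  9 10 11 12 13 14 15 16 17 18 19 20 21 22 23
g(k):  0  0  0  0  1  1  1  1  2  0  0  0  0  1  1  1  1  2  0  0  0  0  1  1
So g(23) = 1.

1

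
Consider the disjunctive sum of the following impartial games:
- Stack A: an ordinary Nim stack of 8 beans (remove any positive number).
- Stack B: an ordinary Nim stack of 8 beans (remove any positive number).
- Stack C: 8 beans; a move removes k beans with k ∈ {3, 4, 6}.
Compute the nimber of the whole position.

2

Stack A is a plain Nim stack of size 8, so its Grundy value is 8.
Stack B is a plain Nim stack of size 8, so its Grundy value is 8.
Grundy values for stack C (subtraction set {3, 4, 6}):
k:     0  1  2  3  4  5  6  7  8
g(k):  0  0  0  1  1  1  2  2  2
So g(8) = 2.
By the Sprague-Grundy theorem, the Grundy value of a sum of independent games is the XOR of the component values.
Combined value = 8 XOR 8 XOR 2 = 2.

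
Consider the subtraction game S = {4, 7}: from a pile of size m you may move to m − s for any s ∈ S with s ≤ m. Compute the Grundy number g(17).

1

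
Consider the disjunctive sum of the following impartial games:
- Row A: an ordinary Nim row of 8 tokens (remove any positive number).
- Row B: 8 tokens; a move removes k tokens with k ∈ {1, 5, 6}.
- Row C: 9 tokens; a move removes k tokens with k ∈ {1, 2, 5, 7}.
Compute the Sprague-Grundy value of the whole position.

10

Row A is a plain Nim row of size 8, so its Grundy value is 8.
Build the Grundy sequence for row B with g(k) = mex{g(k−s) : s ∈ {1, 5, 6}, s ≤ k}:
g(0) = mex{} = 0
g(1) = mex{0} = 1
g(2) = mex{1} = 0
g(3) = mex{0} = 1
g(4) = mex{1} = 0
g(5) = mex{0} = 1
g(6) = mex{0,1} = 2
g(7) = mex{0,1,2} = 3
g(8) = mex{0,1,3} = 2
So g(8) = 2.
Build the Grundy sequence for row C with g(k) = mex{g(k−s) : s ∈ {1, 2, 5, 7}, s ≤ k}:
g(0) = mex{} = 0
g(1) = mex{0} = 1
g(2) = mex{0,1} = 2
g(3) = mex{1,2} = 0
g(4) = mex{0,2} = 1
g(5) = mex{0,1} = 2
g(6) = mex{1,2} = 0
g(7) = mex{0,2} = 1
g(8) = mex{0,1} = 2
g(9) = mex{1,2} = 0
So g(9) = 0.
The value of a disjunctive sum is the nim-sum of the parts.
Combined value = 8 XOR 2 XOR 0 = 10.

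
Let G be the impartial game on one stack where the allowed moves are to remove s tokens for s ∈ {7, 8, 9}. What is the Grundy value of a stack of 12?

Build the Grundy sequence with g(k) = mex{g(k−s) : s ∈ {7, 8, 9}, s ≤ k}:
k:     0  1  2  3  4  5  6  7  8  9 10 11 12
g(k):  0  0  0  0  0  0  0  1  1  1  1  1  1
So g(12) = 1.

1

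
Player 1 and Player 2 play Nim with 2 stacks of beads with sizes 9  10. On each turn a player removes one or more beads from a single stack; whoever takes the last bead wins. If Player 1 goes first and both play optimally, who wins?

Compute the nim-sum pairwise:
9 ⊕ 10 = 3
The nim-sum is 3 ≠ 0, so this is an N-position: the player to move can win; Player 1 has a winning move.

Player 1 wins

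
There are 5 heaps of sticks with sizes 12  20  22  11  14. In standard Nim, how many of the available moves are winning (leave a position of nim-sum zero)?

3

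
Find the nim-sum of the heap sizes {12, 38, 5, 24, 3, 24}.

Nim-sum: 12 XOR 38 XOR 5 XOR 24 XOR 3 XOR 24 = 44.

44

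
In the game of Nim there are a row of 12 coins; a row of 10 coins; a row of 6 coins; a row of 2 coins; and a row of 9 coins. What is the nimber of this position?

11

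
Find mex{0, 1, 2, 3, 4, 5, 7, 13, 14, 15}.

The values 0, 1, 2, 3, 4, 5 are all present; 6 is the first non-negative integer missing from the set.

6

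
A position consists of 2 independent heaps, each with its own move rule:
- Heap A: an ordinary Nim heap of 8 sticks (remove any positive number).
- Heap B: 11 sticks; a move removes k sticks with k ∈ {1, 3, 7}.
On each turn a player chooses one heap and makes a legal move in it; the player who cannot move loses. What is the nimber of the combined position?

9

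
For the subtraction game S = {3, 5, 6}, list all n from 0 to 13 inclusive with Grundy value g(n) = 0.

0, 1, 2, 9, 10, 11

Grundy values for subtraction set {3, 5, 6}:
g(0) = mex{} = 0
g(1) = mex{} = 0
g(2) = mex{} = 0
g(3) = mex{0} = 1
g(4) = mex{0} = 1
g(5) = mex{0} = 1
g(6) = mex{0,1} = 2
g(7) = mex{0,1} = 2
g(8) = mex{0,1} = 2
g(9) = mex{1,2} = 0
g(10) = mex{1,2} = 0
g(11) = mex{1,2} = 0
g(12) = mex{0,2} = 1
g(13) = mex{0,2} = 1
The P-positions (g = 0) in 0..13 are 0, 1, 2, 9, 10, 11.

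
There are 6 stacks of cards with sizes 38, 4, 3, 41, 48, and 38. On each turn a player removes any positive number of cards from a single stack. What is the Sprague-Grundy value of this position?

30

Write each in binary and XOR column by column:
  100110  (38)
  000100  (4)
  000011  (3)
  101001  (41)
  110000  (48)
  100110  (38)
  ------
  011110  (30)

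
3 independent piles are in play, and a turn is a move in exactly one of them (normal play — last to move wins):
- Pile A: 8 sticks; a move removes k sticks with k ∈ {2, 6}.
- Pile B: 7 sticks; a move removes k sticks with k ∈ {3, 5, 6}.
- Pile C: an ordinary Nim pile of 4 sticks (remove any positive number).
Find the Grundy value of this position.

6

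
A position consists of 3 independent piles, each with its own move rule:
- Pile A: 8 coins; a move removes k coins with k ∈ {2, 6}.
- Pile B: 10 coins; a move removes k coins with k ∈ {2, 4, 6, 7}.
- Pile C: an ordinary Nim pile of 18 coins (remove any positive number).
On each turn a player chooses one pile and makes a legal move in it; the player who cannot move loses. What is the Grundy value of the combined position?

18

Grundy values for pile A (subtraction set {2, 6}):
k:     0  1  2  3  4  5  6  7  8
g(k):  0  0  1  1  0  0  1  1  0
So g(8) = 0.
For pile B, compute g(0), g(1), … with moves {2, 4, 6, 7}:
k:     0  1  2  3  4  5  6  7  8  9 10
g(k):  0  0  1  1  2  2  3  3  4  0  0
So g(10) = 0.
Pile C is a plain Nim pile of size 18, so its Grundy value is 18.
The value of a disjunctive sum is the nim-sum of the parts.
Combined value = 0 ⊕ 0 ⊕ 18 = 18.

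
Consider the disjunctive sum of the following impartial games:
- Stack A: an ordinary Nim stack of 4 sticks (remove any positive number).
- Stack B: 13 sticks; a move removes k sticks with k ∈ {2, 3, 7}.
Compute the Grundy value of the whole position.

5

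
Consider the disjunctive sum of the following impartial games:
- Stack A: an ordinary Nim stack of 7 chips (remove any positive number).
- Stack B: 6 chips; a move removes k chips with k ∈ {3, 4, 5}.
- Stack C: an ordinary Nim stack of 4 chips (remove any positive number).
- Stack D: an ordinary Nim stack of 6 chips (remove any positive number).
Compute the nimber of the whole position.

Stack A is a plain Nim stack of size 7, so its Grundy value is 7.
For stack B, compute g(0), g(1), … with moves {3, 4, 5}:
g(0) = mex{} = 0
g(1) = mex{} = 0
g(2) = mex{} = 0
g(3) = mex{0} = 1
g(4) = mex{0} = 1
g(5) = mex{0} = 1
g(6) = mex{0,1} = 2
So g(6) = 2.
Stack C is a plain Nim stack of size 4, so its Grundy value is 4.
Stack D is a plain Nim stack of size 6, so its Grundy value is 6.
By the Sprague-Grundy theorem, the Grundy value of a sum of independent games is the XOR of the component values.
Combined value = 7 XOR 2 XOR 4 XOR 6 = 7.

7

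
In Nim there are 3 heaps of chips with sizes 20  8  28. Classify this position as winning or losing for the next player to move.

Compute the nim-sum pairwise:
20 ⊕ 8 = 28
28 ⊕ 28 = 0
The nim-sum is 0, so this is a P-position: the player to move is in a losing position under optimal play.

Losing position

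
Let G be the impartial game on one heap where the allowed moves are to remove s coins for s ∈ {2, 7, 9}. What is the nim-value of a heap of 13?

Compute g(0), g(1), … for moves {2, 7, 9}:
k:     0  1  2  3  4  5  6  7  8  9 10 11 12 13
g(k):  0  0  1  1  0  0  1  1  2  2  3  3  2  2
So g(13) = 2.

2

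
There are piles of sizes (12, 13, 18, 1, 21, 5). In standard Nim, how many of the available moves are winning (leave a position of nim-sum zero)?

Compute the nim-sum pairwise:
12 XOR 13 = 1
1 XOR 18 = 19
19 XOR 1 = 18
18 XOR 21 = 7
7 XOR 5 = 2
The overall nim-sum is X = 2. A pile of size p has a winning move iff p XOR X < p (reduce it to p XOR X).
  12: 12 XOR 2 = 14 ≥ 12 — no move.
  13: 13 XOR 2 = 15 ≥ 13 — no move.
  18: 18 XOR 2 = 16 < 18 — winning move (to 16).
  1: 1 XOR 2 = 3 ≥ 1 — no move.
  21: 21 XOR 2 = 23 ≥ 21 — no move.
  5: 5 XOR 2 = 7 ≥ 5 — no move.
That gives 1 winning move.

1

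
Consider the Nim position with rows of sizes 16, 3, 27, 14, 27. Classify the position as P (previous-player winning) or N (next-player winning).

N-position

Bitwise XOR of the heap sizes:
  10000  (16)
  00011  (3)
  11011  (27)
  01110  (14)
  11011  (27)
  -----
  11101  (29)
The nim-sum is 29 ≠ 0, so this is an N-position: the player to move can win.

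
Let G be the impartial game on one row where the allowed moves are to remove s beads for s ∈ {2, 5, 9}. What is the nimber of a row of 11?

0

Grundy values for subtraction set {2, 5, 9}:
g(0) = mex{} = 0
g(1) = mex{} = 0
g(2) = mex{0} = 1
g(3) = mex{0} = 1
g(4) = mex{1} = 0
g(5) = mex{0,1} = 2
g(6) = mex{0} = 1
g(7) = mex{1,2} = 0
g(8) = mex{1} = 0
g(9) = mex{0} = 1
g(10) = mex{0,2} = 1
g(11) = mex{1} = 0
So g(11) = 0.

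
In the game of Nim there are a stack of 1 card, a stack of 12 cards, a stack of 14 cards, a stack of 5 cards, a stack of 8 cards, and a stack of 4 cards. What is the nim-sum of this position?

Nim-sum: 1 ⊕ 12 ⊕ 14 ⊕ 5 ⊕ 8 ⊕ 4 = 10.

10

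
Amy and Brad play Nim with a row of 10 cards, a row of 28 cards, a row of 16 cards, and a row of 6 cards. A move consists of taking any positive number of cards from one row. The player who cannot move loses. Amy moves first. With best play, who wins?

Compute the nim-sum pairwise:
10 ^ 28 = 22
22 ^ 16 = 6
6 ^ 6 = 0
The nim-sum is 0, so this is a P-position: the player to move is in a losing position under optimal play; Amy is about to move from it and so loses — Brad wins.

Brad wins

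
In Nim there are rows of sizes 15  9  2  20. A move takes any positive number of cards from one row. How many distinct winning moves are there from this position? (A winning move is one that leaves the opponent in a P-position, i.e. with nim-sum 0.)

1

Compute the nim-sum pairwise:
15 ^ 9 = 6
6 ^ 2 = 4
4 ^ 20 = 16
The overall nim-sum is X = 16. A row of size p has a winning move iff p XOR X < p (reduce it to p XOR X).
  15: 15 XOR 16 = 31 ≥ 15 — no move.
  9: 9 XOR 16 = 25 ≥ 9 — no move.
  2: 2 XOR 16 = 18 ≥ 2 — no move.
  20: 20 XOR 16 = 4 < 20 — winning move (to 4).
That gives 1 winning move.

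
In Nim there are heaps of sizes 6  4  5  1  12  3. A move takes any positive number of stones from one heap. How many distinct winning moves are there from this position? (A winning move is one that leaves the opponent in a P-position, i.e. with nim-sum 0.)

Nim-sum: 6 ⊕ 4 ⊕ 5 ⊕ 1 ⊕ 12 ⊕ 3 = 9.
The overall nim-sum is X = 9. A heap of size p has a winning move iff p XOR X < p (reduce it to p XOR X).
  6: 6 XOR 9 = 15 ≥ 6 — no move.
  4: 4 XOR 9 = 13 ≥ 4 — no move.
  5: 5 XOR 9 = 12 ≥ 5 — no move.
  1: 1 XOR 9 = 8 ≥ 1 — no move.
  12: 12 XOR 9 = 5 < 12 — winning move (to 5).
  3: 3 XOR 9 = 10 ≥ 3 — no move.
That gives 1 winning move.

1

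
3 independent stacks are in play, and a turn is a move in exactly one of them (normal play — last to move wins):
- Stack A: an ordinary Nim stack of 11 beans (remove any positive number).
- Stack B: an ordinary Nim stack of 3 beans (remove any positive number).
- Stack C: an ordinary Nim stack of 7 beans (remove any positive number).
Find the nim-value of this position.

Stack A is a plain Nim stack of size 11, so its Grundy value is 11.
Stack B is a plain Nim stack of size 3, so its Grundy value is 3.
Stack C is a plain Nim stack of size 7, so its Grundy value is 7.
By the Sprague-Grundy theorem, the Grundy value of a sum of independent games is the XOR of the component values.
Combined value = 11 XOR 3 XOR 7 = 15.

15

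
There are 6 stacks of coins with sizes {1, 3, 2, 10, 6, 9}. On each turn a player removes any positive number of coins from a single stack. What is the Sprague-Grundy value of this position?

Write each in binary and XOR column by column:
  0001  (1)
  0011  (3)
  0010  (2)
  1010  (10)
  0110  (6)
  1001  (9)
  ----
  0101  (5)

5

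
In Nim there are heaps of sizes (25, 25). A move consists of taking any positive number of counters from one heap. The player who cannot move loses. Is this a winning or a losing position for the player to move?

Nim-sum: 25 ^ 25 = 0.
The nim-sum is 0, so this is a P-position: the player to move is in a losing position under optimal play.

Losing position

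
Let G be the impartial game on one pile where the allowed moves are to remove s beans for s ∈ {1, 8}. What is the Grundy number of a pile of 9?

0

Build the Grundy sequence with g(k) = mex{g(k−s) : s ∈ {1, 8}, s ≤ k}:
g(0) = mex{} = 0
g(1) = mex{0} = 1
g(2) = mex{1} = 0
g(3) = mex{0} = 1
g(4) = mex{1} = 0
g(5) = mex{0} = 1
g(6) = mex{1} = 0
g(7) = mex{0} = 1
g(8) = mex{0,1} = 2
g(9) = mex{1,2} = 0
So g(9) = 0.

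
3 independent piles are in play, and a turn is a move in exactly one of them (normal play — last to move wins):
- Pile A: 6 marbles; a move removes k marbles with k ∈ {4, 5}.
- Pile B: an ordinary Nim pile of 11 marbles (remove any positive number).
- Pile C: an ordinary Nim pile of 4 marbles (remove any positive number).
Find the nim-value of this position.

Build the Grundy sequence for pile A with g(k) = mex{g(k−s) : s ∈ {4, 5}, s ≤ k}:
g(0) = mex{} = 0
g(1) = mex{} = 0
g(2) = mex{} = 0
g(3) = mex{} = 0
g(4) = mex{0} = 1
g(5) = mex{0} = 1
g(6) = mex{0} = 1
So g(6) = 1.
Pile B is a plain Nim pile of size 11, so its Grundy value is 11.
Pile C is a plain Nim pile of size 4, so its Grundy value is 4.
By the Sprague-Grundy theorem, the Grundy value of a sum of independent games is the XOR of the component values.
Combined value = 1 XOR 11 XOR 4 = 14.

14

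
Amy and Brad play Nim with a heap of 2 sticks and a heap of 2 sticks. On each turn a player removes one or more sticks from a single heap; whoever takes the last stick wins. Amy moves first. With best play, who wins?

Nim-sum: 2 XOR 2 = 0.
The nim-sum is 0, so this is a P-position: the player to move is in a losing position under optimal play; Amy is about to move from it and so loses — Brad wins.

Brad wins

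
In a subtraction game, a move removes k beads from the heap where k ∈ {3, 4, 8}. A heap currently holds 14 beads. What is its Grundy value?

0

Compute g(0), g(1), … for moves {3, 4, 8}:
k:     0  1  2  3  4  5  6  7  8  9 10 11 12 13 14
g(k):  0  0  0  1  1  1  2  0  2  3  1  3  0  0  0
So g(14) = 0.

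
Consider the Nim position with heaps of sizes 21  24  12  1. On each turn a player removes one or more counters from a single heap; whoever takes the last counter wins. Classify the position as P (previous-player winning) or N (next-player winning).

P-position

Write each in binary and XOR column by column:
  10101  (21)
  11000  (24)
  01100  (12)
  00001  (1)
  -----
  00000  (0)
The nim-sum is 0, so this is a P-position: the player to move is in a losing position under optimal play.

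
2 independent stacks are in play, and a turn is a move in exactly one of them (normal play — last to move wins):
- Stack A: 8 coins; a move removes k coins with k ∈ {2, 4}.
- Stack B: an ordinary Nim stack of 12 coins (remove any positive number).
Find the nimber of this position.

13

Build the Grundy sequence for stack A with g(k) = mex{g(k−s) : s ∈ {2, 4}, s ≤ k}:
g(0) = mex{} = 0
g(1) = mex{} = 0
g(2) = mex{0} = 1
g(3) = mex{0} = 1
g(4) = mex{0,1} = 2
g(5) = mex{0,1} = 2
g(6) = mex{1,2} = 0
g(7) = mex{1,2} = 0
g(8) = mex{0,2} = 1
So g(8) = 1.
Stack B is a plain Nim stack of size 12, so its Grundy value is 12.
The value of a disjunctive sum is the nim-sum of the parts.
Combined value = 1 XOR 12 = 13.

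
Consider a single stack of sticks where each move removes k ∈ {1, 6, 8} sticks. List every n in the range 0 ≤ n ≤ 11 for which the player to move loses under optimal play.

Build the Grundy sequence with g(k) = mex{g(k−s) : s ∈ {1, 6, 8}, s ≤ k}:
g(0) = mex{} = 0
g(1) = mex{0} = 1
g(2) = mex{1} = 0
g(3) = mex{0} = 1
g(4) = mex{1} = 0
g(5) = mex{0} = 1
g(6) = mex{0,1} = 2
g(7) = mex{1,2} = 0
g(8) = mex{0} = 1
g(9) = mex{1} = 0
g(10) = mex{0} = 1
g(11) = mex{1} = 0
The P-positions (g = 0) in 0..11 are 0, 2, 4, 7, 9, 11.

0, 2, 4, 7, 9, 11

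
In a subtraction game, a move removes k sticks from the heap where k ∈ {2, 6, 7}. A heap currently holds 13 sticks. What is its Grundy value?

0

Grundy values for subtraction set {2, 6, 7}:
k:     0  1  2  3  4  5  6  7  8  9 10 11 12 13
g(k):  0  0  1  1  0  0  1  1  2  0  3  1  2  0
So g(13) = 0.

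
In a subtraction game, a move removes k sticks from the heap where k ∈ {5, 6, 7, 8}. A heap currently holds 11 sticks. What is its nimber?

Compute g(0), g(1), … for moves {5, 6, 7, 8}:
g(0) = mex{} = 0
g(1) = mex{} = 0
g(2) = mex{} = 0
g(3) = mex{} = 0
g(4) = mex{} = 0
g(5) = mex{0} = 1
g(6) = mex{0} = 1
g(7) = mex{0} = 1
g(8) = mex{0} = 1
g(9) = mex{0} = 1
g(10) = mex{0,1} = 2
g(11) = mex{0,1} = 2
So g(11) = 2.

2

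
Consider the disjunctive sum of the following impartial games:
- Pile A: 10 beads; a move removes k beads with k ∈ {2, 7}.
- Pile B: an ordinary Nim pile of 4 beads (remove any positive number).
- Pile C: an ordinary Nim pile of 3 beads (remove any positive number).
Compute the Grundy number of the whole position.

7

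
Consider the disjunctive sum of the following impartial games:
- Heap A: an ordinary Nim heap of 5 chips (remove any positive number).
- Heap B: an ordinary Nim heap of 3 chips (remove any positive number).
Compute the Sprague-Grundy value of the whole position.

6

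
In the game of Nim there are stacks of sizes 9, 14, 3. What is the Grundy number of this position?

4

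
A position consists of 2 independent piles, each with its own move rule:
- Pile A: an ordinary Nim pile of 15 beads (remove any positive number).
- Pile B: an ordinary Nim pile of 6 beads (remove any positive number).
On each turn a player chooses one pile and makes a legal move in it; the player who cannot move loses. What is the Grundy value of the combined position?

9

Pile A is a plain Nim pile of size 15, so its Grundy value is 15.
Pile B is a plain Nim pile of size 6, so its Grundy value is 6.
By the Sprague-Grundy theorem, the Grundy value of a sum of independent games is the XOR of the component values.
Combined value = 15 XOR 6 = 9.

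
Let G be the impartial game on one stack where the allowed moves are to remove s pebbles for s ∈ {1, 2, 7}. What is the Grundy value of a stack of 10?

1

Grundy values for subtraction set {1, 2, 7}:
k:     0  1  2  3  4  5  6  7  8  9 10
g(k):  0  1  2  0  1  2  0  1  2  0  1
So g(10) = 1.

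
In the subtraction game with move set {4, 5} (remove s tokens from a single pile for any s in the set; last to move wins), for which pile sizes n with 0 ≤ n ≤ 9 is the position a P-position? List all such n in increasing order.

0, 1, 2, 3, 9

Build the Grundy sequence with g(k) = mex{g(k−s) : s ∈ {4, 5}, s ≤ k}:
k:     0  1  2  3  4  5  6  7  8  9
g(k):  0  0  0  0  1  1  1  1  2  0
The P-positions (g = 0) in 0..9 are 0, 1, 2, 3, 9.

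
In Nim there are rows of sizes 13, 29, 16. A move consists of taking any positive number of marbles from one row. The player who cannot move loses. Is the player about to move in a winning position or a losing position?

Compute the nim-sum pairwise:
13 ⊕ 29 = 16
16 ⊕ 16 = 0
The nim-sum is 0, so this is a P-position: the player to move is in a losing position under optimal play.

Losing position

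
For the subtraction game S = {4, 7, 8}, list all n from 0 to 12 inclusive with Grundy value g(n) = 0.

Compute g(0), g(1), … for moves {4, 7, 8}:
g(0) = mex{} = 0
g(1) = mex{} = 0
g(2) = mex{} = 0
g(3) = mex{} = 0
g(4) = mex{0} = 1
g(5) = mex{0} = 1
g(6) = mex{0} = 1
g(7) = mex{0} = 1
g(8) = mex{0,1} = 2
g(9) = mex{0,1} = 2
g(10) = mex{0,1} = 2
g(11) = mex{0,1} = 2
g(12) = mex{1,2} = 0
The P-positions (g = 0) in 0..12 are 0, 1, 2, 3, 12.

0, 1, 2, 3, 12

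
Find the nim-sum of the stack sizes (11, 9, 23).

21

Nim-sum: 11 XOR 9 XOR 23 = 21.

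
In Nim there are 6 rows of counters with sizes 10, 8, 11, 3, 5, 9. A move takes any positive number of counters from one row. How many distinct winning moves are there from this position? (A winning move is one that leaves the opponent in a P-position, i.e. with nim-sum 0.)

Compute the nim-sum pairwise:
10 ⊕ 8 = 2
2 ⊕ 11 = 9
9 ⊕ 3 = 10
10 ⊕ 5 = 15
15 ⊕ 9 = 6
The overall nim-sum is X = 6. A row of size p has a winning move iff p XOR X < p (reduce it to p XOR X).
  10: 10 XOR 6 = 12 ≥ 10 — no move.
  8: 8 XOR 6 = 14 ≥ 8 — no move.
  11: 11 XOR 6 = 13 ≥ 11 — no move.
  3: 3 XOR 6 = 5 ≥ 3 — no move.
  5: 5 XOR 6 = 3 < 5 — winning move (to 3).
  9: 9 XOR 6 = 15 ≥ 9 — no move.
That gives 1 winning move.

1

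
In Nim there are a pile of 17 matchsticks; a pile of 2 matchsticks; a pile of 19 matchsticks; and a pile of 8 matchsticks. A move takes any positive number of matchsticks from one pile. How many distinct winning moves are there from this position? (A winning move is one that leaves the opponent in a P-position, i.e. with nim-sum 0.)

1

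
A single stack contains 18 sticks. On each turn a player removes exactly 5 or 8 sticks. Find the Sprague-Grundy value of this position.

Grundy values for subtraction set {5, 8}:
k:     0  1  2  3  4  5  6  7  8  9 10 11 12 13 14 15 16 17 18
g(k):  0  0  0  0  0  1  1  1  1  1  2  2  2  0  0  0  0  0  1
So g(18) = 1.

1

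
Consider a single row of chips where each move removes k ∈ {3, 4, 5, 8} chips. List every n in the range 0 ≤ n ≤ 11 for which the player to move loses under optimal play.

Grundy values for subtraction set {3, 4, 5, 8}:
g(0) = mex{} = 0
g(1) = mex{} = 0
g(2) = mex{} = 0
g(3) = mex{0} = 1
g(4) = mex{0} = 1
g(5) = mex{0} = 1
g(6) = mex{0,1} = 2
g(7) = mex{0,1} = 2
g(8) = mex{0,1} = 2
g(9) = mex{0,1,2} = 3
g(10) = mex{0,1,2} = 3
g(11) = mex{1,2} = 0
The P-positions (g = 0) in 0..11 are 0, 1, 2, 11.

0, 1, 2, 11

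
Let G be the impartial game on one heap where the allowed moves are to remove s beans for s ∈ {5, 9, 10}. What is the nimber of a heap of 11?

2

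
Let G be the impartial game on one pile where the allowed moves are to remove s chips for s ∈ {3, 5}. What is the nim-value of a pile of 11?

1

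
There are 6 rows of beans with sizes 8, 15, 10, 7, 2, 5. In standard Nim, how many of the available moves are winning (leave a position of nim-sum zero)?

Compute the nim-sum pairwise:
8 ^ 15 = 7
7 ^ 10 = 13
13 ^ 7 = 10
10 ^ 2 = 8
8 ^ 5 = 13
The overall nim-sum is X = 13. A row of size p has a winning move iff p XOR X < p (reduce it to p XOR X).
  8: 8 XOR 13 = 5 < 8 — winning move (to 5).
  15: 15 XOR 13 = 2 < 15 — winning move (to 2).
  10: 10 XOR 13 = 7 < 10 — winning move (to 7).
  7: 7 XOR 13 = 10 ≥ 7 — no move.
  2: 2 XOR 13 = 15 ≥ 2 — no move.
  5: 5 XOR 13 = 8 ≥ 5 — no move.
That gives 3 winning moves.

3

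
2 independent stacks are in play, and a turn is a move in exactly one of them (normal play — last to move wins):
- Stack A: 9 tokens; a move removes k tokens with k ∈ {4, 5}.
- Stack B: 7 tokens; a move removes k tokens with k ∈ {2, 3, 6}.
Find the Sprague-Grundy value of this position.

1

Build the Grundy sequence for stack A with g(k) = mex{g(k−s) : s ∈ {4, 5}, s ≤ k}:
g(0) = mex{} = 0
g(1) = mex{} = 0
g(2) = mex{} = 0
g(3) = mex{} = 0
g(4) = mex{0} = 1
g(5) = mex{0} = 1
g(6) = mex{0} = 1
g(7) = mex{0} = 1
g(8) = mex{0,1} = 2
g(9) = mex{1} = 0
So g(9) = 0.
Grundy values for stack B (subtraction set {2, 3, 6}):
g(0) = mex{} = 0
g(1) = mex{} = 0
g(2) = mex{0} = 1
g(3) = mex{0} = 1
g(4) = mex{0,1} = 2
g(5) = mex{1} = 0
g(6) = mex{0,1,2} = 3
g(7) = mex{0,2} = 1
So g(7) = 1.
By the Sprague-Grundy theorem, the Grundy value of a sum of independent games is the XOR of the component values.
Combined value = 0 ⊕ 1 = 1.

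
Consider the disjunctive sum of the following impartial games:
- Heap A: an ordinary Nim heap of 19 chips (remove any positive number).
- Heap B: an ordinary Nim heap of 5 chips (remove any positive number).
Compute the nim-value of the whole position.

22

Heap A is a plain Nim heap of size 19, so its Grundy value is 19.
Heap B is a plain Nim heap of size 5, so its Grundy value is 5.
The value of a disjunctive sum is the nim-sum of the parts.
Combined value = 19 XOR 5 = 22.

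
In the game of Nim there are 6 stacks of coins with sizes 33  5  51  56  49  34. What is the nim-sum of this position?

60

Compute the nim-sum pairwise:
33 ⊕ 5 = 36
36 ⊕ 51 = 23
23 ⊕ 56 = 47
47 ⊕ 49 = 30
30 ⊕ 34 = 60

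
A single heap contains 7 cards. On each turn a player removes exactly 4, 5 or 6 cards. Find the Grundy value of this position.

1

Build the Grundy sequence with g(k) = mex{g(k−s) : s ∈ {4, 5, 6}, s ≤ k}:
g(0) = mex{} = 0
g(1) = mex{} = 0
g(2) = mex{} = 0
g(3) = mex{} = 0
g(4) = mex{0} = 1
g(5) = mex{0} = 1
g(6) = mex{0} = 1
g(7) = mex{0} = 1
So g(7) = 1.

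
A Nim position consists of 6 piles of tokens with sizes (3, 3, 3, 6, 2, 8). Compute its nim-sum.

Bitwise XOR of the heap sizes:
  0011  (3)
  0011  (3)
  0011  (3)
  0110  (6)
  0010  (2)
  1000  (8)
  ----
  1111  (15)

15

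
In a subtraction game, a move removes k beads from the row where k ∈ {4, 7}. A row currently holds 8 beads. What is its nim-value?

2

Grundy values for subtraction set {4, 7}:
g(0) = mex{} = 0
g(1) = mex{} = 0
g(2) = mex{} = 0
g(3) = mex{} = 0
g(4) = mex{0} = 1
g(5) = mex{0} = 1
g(6) = mex{0} = 1
g(7) = mex{0} = 1
g(8) = mex{0,1} = 2
So g(8) = 2.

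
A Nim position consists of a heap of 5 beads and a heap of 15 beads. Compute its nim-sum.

10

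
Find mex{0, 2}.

0 is in the set but 1 is not, so the mex is 1.

1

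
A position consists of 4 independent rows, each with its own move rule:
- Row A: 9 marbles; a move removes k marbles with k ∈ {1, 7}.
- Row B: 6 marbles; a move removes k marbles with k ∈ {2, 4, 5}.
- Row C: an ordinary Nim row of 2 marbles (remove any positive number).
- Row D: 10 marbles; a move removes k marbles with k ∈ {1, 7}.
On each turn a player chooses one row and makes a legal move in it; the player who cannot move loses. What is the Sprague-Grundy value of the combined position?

For row A, compute g(0), g(1), … with moves {1, 7}:
k:     0  1  2  3  4  5  6  7  8  9
g(k):  0  1  0  1  0  1  0  1  0  1
So g(9) = 1.
Build the Grundy sequence for row B with g(k) = mex{g(k−s) : s ∈ {2, 4, 5}, s ≤ k}:
k:     0  1  2  3  4  5  6
g(k):  0  0  1  1  2  2  3
So g(6) = 3.
Row C is a plain Nim row of size 2, so its Grundy value is 2.
Grundy values for row D (subtraction set {1, 7}):
k:     0  1  2  3  4  5  6  7  8  9 10
g(k):  0  1  0  1  0  1  0  1  0  1  0
So g(10) = 0.
The value of a disjunctive sum is the nim-sum of the parts.
Combined value = 1 ⊕ 3 ⊕ 2 ⊕ 0 = 0.

0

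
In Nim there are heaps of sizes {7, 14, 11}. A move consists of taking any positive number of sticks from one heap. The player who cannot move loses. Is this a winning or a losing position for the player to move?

Winning position

Nim-sum: 7 ⊕ 14 ⊕ 11 = 2.
The nim-sum is 2 ≠ 0, so this is an N-position: the player to move can win.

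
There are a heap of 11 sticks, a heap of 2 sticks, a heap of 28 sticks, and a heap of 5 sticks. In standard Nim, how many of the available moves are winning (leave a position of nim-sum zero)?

1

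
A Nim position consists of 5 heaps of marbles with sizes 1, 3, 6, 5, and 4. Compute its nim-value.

5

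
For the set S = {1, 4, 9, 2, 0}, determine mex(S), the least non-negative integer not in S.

The values 0, 1, 2 are all present; 3 is the first non-negative integer missing from the set.

3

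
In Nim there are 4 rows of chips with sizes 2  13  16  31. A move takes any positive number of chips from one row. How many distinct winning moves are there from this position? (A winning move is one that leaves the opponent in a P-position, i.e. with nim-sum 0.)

Nim-sum: 2 ^ 13 ^ 16 ^ 31 = 0.
The nim-sum is already 0, so every move leaves a nonzero nim-sum — there are no winning moves.

0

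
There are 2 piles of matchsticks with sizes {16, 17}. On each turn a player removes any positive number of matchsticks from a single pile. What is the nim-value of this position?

Bitwise XOR of the heap sizes:
  10000  (16)
  10001  (17)
  -----
  00001  (1)

1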